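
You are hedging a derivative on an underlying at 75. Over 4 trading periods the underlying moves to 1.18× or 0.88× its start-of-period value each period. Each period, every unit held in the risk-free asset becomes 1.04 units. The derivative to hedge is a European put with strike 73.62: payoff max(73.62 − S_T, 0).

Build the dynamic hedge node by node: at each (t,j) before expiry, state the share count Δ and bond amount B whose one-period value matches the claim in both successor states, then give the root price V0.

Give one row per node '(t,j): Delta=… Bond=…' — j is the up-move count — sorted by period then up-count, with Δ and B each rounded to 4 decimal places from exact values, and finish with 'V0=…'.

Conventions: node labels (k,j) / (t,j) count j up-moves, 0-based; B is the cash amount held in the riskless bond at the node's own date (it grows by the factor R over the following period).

Under the risk-neutral measure, an up-move has probability p* = (R−d)/(u−d) = 0.5333 and values discount at R = 1.04.
Expiry values: V(4,0)=28.6428, V(4,1)=13.3097, V(4,2)=0.0000, V(4,3)=0.0000, V(4,4)=0.0000
  t=3,j=0: stock 51.1104 → up 60.3103 (V=13.3097), down 44.9772 (V=28.6428). Price 19.6781; hedge Δ=-1.0000, bond B=70.7885.
  t=3,j=1: stock 68.5344 → up 80.8706 (V=0.0000), down 60.3103 (V=13.3097). Price 5.9723; hedge Δ=-0.6474, bond B=50.3381.
  t=3,j=2: stock 91.8984 → up 108.4401 (V=0.0000), down 80.8706 (V=0.0000). Price 0.0000; hedge Δ=0.0000, bond B=0.0000.
  t=3,j=3: stock 123.2274 → up 145.4083 (V=0.0000), down 108.4401 (V=0.0000). Price 0.0000; hedge Δ=0.0000, bond B=0.0000.
  t=2,j=0: stock 58.0800 → up 68.5344 (V=5.9723), down 51.1104 (V=19.6781). Price 11.8926; hedge Δ=-0.7866, bond B=57.5785.
  t=2,j=1: stock 77.8800 → up 91.8984 (V=0.0000), down 68.5344 (V=5.9723). Price 2.6799; hedge Δ=-0.2556, bond B=22.5876.
  t=2,j=2: stock 104.4300 → up 123.2274 (V=0.0000), down 91.8984 (V=0.0000). Price 0.0000; hedge Δ=0.0000, bond B=0.0000.
  t=1,j=0: stock 66.0000 → up 77.8800 (V=2.6799), down 58.0800 (V=11.8926). Price 6.7107; hedge Δ=-0.4653, bond B=37.4199.
  t=1,j=1: stock 88.5000 → up 104.4300 (V=0.0000), down 77.8800 (V=2.6799). Price 1.2025; hedge Δ=-0.1009, bond B=10.1355.
  t=0,j=0: stock 75.0000 → up 88.5000 (V=1.2025), down 66.0000 (V=6.7107). Price 3.6279; hedge Δ=-0.2448, bond B=21.9886.
Sanity check at the root: Δ(0,0)·S0 + B(0,0) reproduces V0 = 3.6279.

(0,0): Delta=-0.2448 Bond=21.9886
(1,0): Delta=-0.4653 Bond=37.4199
(1,1): Delta=-0.1009 Bond=10.1355
(2,0): Delta=-0.7866 Bond=57.5785
(2,1): Delta=-0.2556 Bond=22.5876
(2,2): Delta=0.0000 Bond=0.0000
(3,0): Delta=-1.0000 Bond=70.7885
(3,1): Delta=-0.6474 Bond=50.3381
(3,2): Delta=0.0000 Bond=0.0000
(3,3): Delta=0.0000 Bond=0.0000
V0=3.6279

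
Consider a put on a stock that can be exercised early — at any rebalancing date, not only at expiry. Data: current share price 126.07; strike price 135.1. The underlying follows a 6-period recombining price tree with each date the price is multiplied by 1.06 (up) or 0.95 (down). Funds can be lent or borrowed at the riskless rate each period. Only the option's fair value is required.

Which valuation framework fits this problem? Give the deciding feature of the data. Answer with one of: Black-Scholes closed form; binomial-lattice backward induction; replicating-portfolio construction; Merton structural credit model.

framework: binomial-lattice backward induction

Key observation: early exercise of the strike-135.1 put must be checked at each of the 6 dates (spot 126.07), which forces a node-by-node comparison of intrinsic and continuation value backward from expiry.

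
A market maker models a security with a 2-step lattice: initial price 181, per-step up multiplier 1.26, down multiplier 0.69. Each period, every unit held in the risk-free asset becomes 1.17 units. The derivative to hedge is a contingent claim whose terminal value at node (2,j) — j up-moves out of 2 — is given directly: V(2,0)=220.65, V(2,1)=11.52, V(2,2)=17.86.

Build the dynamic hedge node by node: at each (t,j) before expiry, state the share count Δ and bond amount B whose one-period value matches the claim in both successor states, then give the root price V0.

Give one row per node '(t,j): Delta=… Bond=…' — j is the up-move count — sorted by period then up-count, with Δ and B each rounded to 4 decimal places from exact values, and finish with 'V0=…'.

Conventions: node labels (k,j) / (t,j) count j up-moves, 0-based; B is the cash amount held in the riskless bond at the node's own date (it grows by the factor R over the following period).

Arbitrage-free pricing uses the up-move probability p* = (R−d)/(u−d) = 0.8421, discounting each step at R = 1.17.
Expiry values: V(2,0)=220.6500, V(2,1)=11.5200, V(2,2)=17.8600
  t=1,j=0: stock 124.8900 → up 157.3614 (V=11.5200), down 86.1741 (V=220.6500). Price 38.0688; hedge Δ=-2.9377, bond B=404.9636.
  t=1,j=1: stock 228.0600 → up 287.3556 (V=17.8600), down 157.3614 (V=11.5200). Price 14.4094; hedge Δ=0.0488, bond B=3.2865.
  t=0,j=0: stock 181.0000 → up 228.0600 (V=14.4094), down 124.8900 (V=38.0688). Price 15.5086; hedge Δ=-0.2293, bond B=57.0164.
Sanity check at the root: Δ(0,0)·S0 + B(0,0) reproduces V0 = 15.5086.

(0,0): Delta=-0.2293 Bond=57.0164
(1,0): Delta=-2.9377 Bond=404.9636
(1,1): Delta=0.0488 Bond=3.2865
V0=15.5086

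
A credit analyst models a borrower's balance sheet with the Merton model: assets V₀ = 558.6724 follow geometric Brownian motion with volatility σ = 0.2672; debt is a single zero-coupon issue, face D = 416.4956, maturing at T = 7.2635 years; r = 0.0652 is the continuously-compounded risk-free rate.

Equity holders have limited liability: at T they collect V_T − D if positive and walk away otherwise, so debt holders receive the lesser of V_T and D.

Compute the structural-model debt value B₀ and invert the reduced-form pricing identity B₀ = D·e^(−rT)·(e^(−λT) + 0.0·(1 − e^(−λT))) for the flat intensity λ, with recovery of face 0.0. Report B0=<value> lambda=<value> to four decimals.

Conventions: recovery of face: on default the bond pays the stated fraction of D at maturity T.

With assets at 558.6724 and a single debt payment of 416.4956 at 7.2635 years:
d₁ = [ln(V₀/D) + (r + σ²/2)T] / (σ√T)
   = [ln(558.6724/416.4956) + (0.0652 + 0.5·0.2672²)·7.2635] / (0.2672·√7.2635)
   = [0.293687 + 0.732872] / 0.720128 = 1.425524
d₂ = d₁ − σ√T = 1.425524 − 0.720128 = 0.705397
N(d₁) = 0.922997,  N(d₂) = 0.759718,  e^(−rT) = 0.622769
E₀ = V₀·N(d₁) − D·e^(−rT)·N(d₂)
   = 558.6724·0.922997 − 416.4956·0.622769·0.759718 = 318.596994
B₀ = V₀ − E₀ = 558.6724 − 318.596994 = 240.075406
e^(−λT) = (B₀·e^(rT)/D − 0)/(1 − 0) = (240.0754·1.605733/416.4956 − 0)/1 = 0.92557265
λ = −ln(0.92557265)/7.2635 = 0.010648

B0=240.0754 lambda=0.0106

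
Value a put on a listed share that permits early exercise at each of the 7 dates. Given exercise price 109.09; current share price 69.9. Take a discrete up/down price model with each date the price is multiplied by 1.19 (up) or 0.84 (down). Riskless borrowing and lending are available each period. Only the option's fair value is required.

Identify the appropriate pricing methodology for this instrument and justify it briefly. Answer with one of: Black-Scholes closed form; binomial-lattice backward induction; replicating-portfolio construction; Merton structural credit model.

framework: binomial-lattice backward induction

Key observation: the defining feature is the embedded early-exercise option across 7 discrete dates on the spot-69.9 tree; pricing the strike-109.09 put means working backward with an exercise test at every node.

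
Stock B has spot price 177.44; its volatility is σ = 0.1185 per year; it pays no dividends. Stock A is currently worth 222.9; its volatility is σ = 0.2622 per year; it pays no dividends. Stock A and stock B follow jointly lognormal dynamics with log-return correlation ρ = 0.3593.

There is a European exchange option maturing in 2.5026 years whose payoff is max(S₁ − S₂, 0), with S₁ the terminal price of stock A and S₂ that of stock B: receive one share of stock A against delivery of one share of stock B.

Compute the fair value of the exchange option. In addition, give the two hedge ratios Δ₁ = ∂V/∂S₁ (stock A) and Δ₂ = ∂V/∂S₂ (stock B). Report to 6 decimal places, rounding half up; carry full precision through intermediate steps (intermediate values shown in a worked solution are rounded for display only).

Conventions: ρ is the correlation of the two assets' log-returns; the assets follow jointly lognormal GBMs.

exchange price = 58.666441
Δ1 = 0.782557
Δ2 = -0.652420

σ_eff = √(σ₁² + σ₂² − 2ρσ₁σ₂) = √(0.2622² + 0.1185² − 2·0.3593·0.2622·0.1185) = 0.245894
d₁ = (ln(S₁/S₂) + (q₂ − q₁ + σ_eff²/2)T) / (σ_eff√T) = (ln(222.9/177.44) + (0.0 − 0.0 + 0.030232)·2.5026) / 0.388994 = 0.780857
d₂ = d₁ − σ_eff√T = 0.780857 − 0.388994 = 0.391863
N(d₁) = 0.782557,  N(d₂) = 0.652420
V = S₁·e^{−q₁T}·N(d₁) − S₂·e^{−q₂T}·N(d₂) = 174.431913 − 115.765473 = 58.666441
Key observation: the rate r is irrelevant here: denominating values in stock B turns the exchange into a ratio option on S₁/S₂, and discounting at r drops out.
Δ₁ = e^{−q₁T}·N(d₁) = 0.782557;  Δ₂ = −e^{−q₂T}·N(d₂) = -0.652420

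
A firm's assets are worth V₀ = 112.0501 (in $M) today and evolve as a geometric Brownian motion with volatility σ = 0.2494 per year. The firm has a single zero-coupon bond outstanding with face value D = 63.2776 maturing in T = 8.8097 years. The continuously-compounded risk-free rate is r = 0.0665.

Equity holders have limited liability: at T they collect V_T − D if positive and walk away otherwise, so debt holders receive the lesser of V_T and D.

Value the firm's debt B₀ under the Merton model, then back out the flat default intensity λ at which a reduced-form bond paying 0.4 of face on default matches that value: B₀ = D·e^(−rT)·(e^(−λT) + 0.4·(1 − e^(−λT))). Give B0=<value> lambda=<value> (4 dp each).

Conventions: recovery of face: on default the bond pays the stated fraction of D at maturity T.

Work the structural quantities from V₀ = 112.0501 against face 63.2776:
d₁ = [ln(V₀/D) + (r + σ²/2)T] / (σ√T)
   = [ln(112.0501/63.2776) + (0.0665 + 0.5·0.2494²)·8.8097] / (0.2494·√8.8097)
   = [0.571415 + 0.859828] / 0.740248 = 1.933465
d₂ = d₁ − σ√T = 1.933465 − 0.740248 = 1.193218
N(d₁) = 0.973411,  N(d₂) = 0.883608,  e^(−rT) = 0.556635
E₀ = V₀·N(d₁) − D·e^(−rT)·N(d₂)
   = 112.0501·0.973411 − 63.2776·0.556635·0.883608 = 77.947829
B₀ = V₀ − E₀ = 112.0501 − 77.947829 = 34.102271
e^(−λT) = (B₀·e^(rT)/D − 0.4)/(1 − 0.4) = (34.1023·1.796508/63.2776 − 0.4)/0.6 = 0.94699207
λ = −ln(0.94699207)/8.8097 = 0.006182

B0=34.1023 lambda=0.0062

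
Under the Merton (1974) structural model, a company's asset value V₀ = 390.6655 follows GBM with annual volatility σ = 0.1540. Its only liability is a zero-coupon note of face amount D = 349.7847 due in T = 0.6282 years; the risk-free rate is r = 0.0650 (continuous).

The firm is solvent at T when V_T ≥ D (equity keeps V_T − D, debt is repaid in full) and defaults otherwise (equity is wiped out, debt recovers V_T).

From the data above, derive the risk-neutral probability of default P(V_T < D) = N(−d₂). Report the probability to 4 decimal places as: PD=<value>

PD=0.1192

Work the structural quantities from V₀ = 390.6655 against face 349.7847:
d₁ = [ln(V₀/D) + (r + σ²/2)T] / (σ√T)
   = [ln(390.6655/349.7847) + (0.0650 + 0.5·0.1540²)·0.6282] / (0.1540·√0.6282)
   = [0.110534 + 0.048282] / 0.122059 = 1.301142
d₂ = d₁ − σ√T = 1.301142 − 0.122059 = 1.179083
risk-neutral PD = N(−d₂) = N(-1.179083) = 0.119183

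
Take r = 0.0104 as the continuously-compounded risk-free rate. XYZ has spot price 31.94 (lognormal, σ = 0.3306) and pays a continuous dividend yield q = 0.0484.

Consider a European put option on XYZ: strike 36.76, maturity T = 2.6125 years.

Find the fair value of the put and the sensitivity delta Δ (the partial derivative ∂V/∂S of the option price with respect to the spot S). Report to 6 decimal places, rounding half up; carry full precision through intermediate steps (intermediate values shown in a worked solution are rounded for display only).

price = 11.194642
Δ = -0.504117

σ√T = 0.3306·√2.6125 = 0.534356
d₁ = (ln(S/K) + (r−q+σ²/2)T) / (σ√T) = (ln(31.94/36.76) + (0.0104−0.0484+0.3306²/2)·2.6125) / 0.534356 = (-0.140551 + 0.043493) / 0.534356 = -0.181635
d₂ = d₁ − σ√T = -0.181635 − 0.534356 = -0.715991
e^{−rT} = 0.973196
e^{−qT} = 0.881223
N(−d₁) = 0.572065,  N(−d₂) = 0.763002
Put price V = K·e^{−rT}·N(−d₂) − S·e^{−qT}·N(−d₁) = 27.296137 − 16.101495 = 11.194642
Δ = −e^{−qT}·N(−d₁) = -0.504117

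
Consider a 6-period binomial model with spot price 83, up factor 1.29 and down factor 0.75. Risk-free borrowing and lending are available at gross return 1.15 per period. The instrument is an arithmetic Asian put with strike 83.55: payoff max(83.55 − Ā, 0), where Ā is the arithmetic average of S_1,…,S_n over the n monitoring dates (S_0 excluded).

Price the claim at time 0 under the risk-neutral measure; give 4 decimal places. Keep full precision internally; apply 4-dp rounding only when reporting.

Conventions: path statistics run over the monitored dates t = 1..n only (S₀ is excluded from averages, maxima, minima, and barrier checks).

No-arbitrage gives p* = (R−d)/(u−d) = 0.7407: enumerate every path, weight its payoff by its p*-probability, and discount by R^6.
Enumerate all 2^6 = 64 price paths (U = up ×1.29, D = down ×0.75); each path with k up-moves has probability p*^k·(1−p*)^(6−k).
DDDDDD: Ā=34.1139, payoff=49.4361, prob=0.000304
UDDDDD: Ā=58.6759, payoff=24.8741, prob=0.000868
DUDDDD: Ā=51.2059, payoff=32.3441, prob=0.000868
UUDDDD: Ā=88.0741, payoff=0.0000, prob=0.002479
DDUDDD: Ā=45.6034, payoff=37.9466, prob=0.000868
UDUDDD: Ā=78.4378, payoff=5.1122, prob=0.002479
DUUDDD: Ā=70.9678, payoff=12.5822, prob=0.002479
UUUDDD: Ā=122.0647, payoff=0.0000, prob=0.007083
DDDUDD: Ā=41.4015, payoff=42.1485, prob=0.000868
UDDUDD: Ā=71.2106, payoff=12.3394, prob=0.002479
DUDUDD: Ā=63.7406, payoff=19.8094, prob=0.002479
UUDUDD: Ā=109.6339, payoff=0.0000, prob=0.007083
DDUUDD: Ā=58.1381, payoff=25.4119, prob=0.002479
UDUUDD: Ā=99.9976, payoff=0.0000, prob=0.007083
DUUUDD: Ā=92.5276, payoff=0.0000, prob=0.007083
UUUUDD: Ā=159.1474, payoff=0.0000, prob=0.020236
DDDDUD: Ā=38.2501, payoff=45.2999, prob=0.000868
UDDDUD: Ā=65.7902, payoff=17.7598, prob=0.002479
DUDDUD: Ā=58.3202, payoff=25.2298, prob=0.002479
UUDDUD: Ā=100.3107, payoff=0.0000, prob=0.007083
DDUDUD: Ā=52.7177, payoff=30.8323, prob=0.002479
UDUDUD: Ā=90.6744, payoff=0.0000, prob=0.007083
DUUDUD: Ā=83.2044, payoff=0.3456, prob=0.007083
UUUDUD: Ā=143.1116, payoff=0.0000, prob=0.020236
DDDUUD: Ā=48.5158, payoff=35.0342, prob=0.002479
UDDUUD: Ā=83.4472, payoff=0.1028, prob=0.007083
DUDUUD: Ā=75.9772, payoff=7.5728, prob=0.007083
UUDUUD: Ā=130.6808, payoff=0.0000, prob=0.020236
DDUUUD: Ā=70.3747, payoff=13.1753, prob=0.007083
UDUUUD: Ā=121.0445, payoff=0.0000, prob=0.020236
DUUUUD: Ā=113.5745, payoff=0.0000, prob=0.020236
UUUUUD: Ā=195.3481, payoff=0.0000, prob=0.057818
DDDDDU: Ā=35.8866, payoff=47.6634, prob=0.000868
UDDDDU: Ā=61.7249, payoff=21.8251, prob=0.002479
DUDDDU: Ā=54.2549, payoff=29.2951, prob=0.002479
UUDDDU: Ā=93.3184, payoff=0.0000, prob=0.007083
DDUDDU: Ā=48.6524, payoff=34.8976, prob=0.002479
UDUDDU: Ā=83.6821, payoff=0.0000, prob=0.007083
DUUDDU: Ā=76.2121, payoff=7.3379, prob=0.007083
UUUDDU: Ā=131.0848, payoff=0.0000, prob=0.020236
DDDUDU: Ā=44.4505, payoff=39.0995, prob=0.002479
UDDUDU: Ā=76.4549, payoff=7.0951, prob=0.007083
DUDUDU: Ā=68.9849, payoff=14.5651, prob=0.007083
UUDUDU: Ā=118.6540, payoff=0.0000, prob=0.020236
DDUUDU: Ā=63.3824, payoff=20.1676, prob=0.007083
UDUUDU: Ā=109.0177, payoff=0.0000, prob=0.020236
DUUUDU: Ā=101.5477, payoff=0.0000, prob=0.020236
UUUUDU: Ā=174.6620, payoff=0.0000, prob=0.057818
DDDDUU: Ā=41.2991, payoff=42.2509, prob=0.002479
UDDDUU: Ā=71.0344, payoff=12.5156, prob=0.007083
DUDDUU: Ā=63.5644, payoff=19.9856, prob=0.007083
UUDDUU: Ā=109.3309, payoff=0.0000, prob=0.020236
DDUDUU: Ā=57.9619, payoff=25.5881, prob=0.007083
UDUDUU: Ā=99.6946, payoff=0.0000, prob=0.020236
DUUDUU: Ā=92.2246, payoff=0.0000, prob=0.020236
UUUDUU: Ā=158.6262, payoff=0.0000, prob=0.057818
DDDUUU: Ā=53.7601, payoff=29.7899, prob=0.007083
UDDUUU: Ā=92.4673, payoff=0.0000, prob=0.020236
DUDUUU: Ā=84.9973, payoff=0.0000, prob=0.020236
UUDUUU: Ā=146.1954, payoff=0.0000, prob=0.057818
DDUUUU: Ā=79.3948, payoff=4.1552, prob=0.020236
UDUUUU: Ā=136.5591, payoff=0.0000, prob=0.057818
DUUUUU: Ā=129.0891, payoff=0.0000, prob=0.057818
UUUUUU: Ā=222.0333, payoff=0.0000, prob=0.165195
Price = Σ prob·payoff / R^6 = 2.290981 / 2.313061 = 0.9905

price = 0.9905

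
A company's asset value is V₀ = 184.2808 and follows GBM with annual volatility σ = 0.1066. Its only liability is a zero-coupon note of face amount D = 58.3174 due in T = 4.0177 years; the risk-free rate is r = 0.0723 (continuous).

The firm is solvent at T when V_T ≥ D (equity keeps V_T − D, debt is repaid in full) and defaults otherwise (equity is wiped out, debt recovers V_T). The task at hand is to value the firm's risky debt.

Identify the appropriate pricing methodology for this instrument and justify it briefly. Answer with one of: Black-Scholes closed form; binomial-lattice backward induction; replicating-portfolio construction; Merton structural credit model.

framework: Merton structural credit model

Key observation: the question is about default risk generated by asset-value dynamics against a debt face of 58.3174 — the structural framework prices exactly that.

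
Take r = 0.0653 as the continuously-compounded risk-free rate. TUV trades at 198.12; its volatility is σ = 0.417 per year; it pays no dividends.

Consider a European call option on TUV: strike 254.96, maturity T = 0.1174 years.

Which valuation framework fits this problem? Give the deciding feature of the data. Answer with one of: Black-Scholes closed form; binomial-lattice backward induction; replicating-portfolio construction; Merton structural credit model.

Key observation: the strike-254.96 call on TUV is European-exercise on a continuously-modelled lognormal underlying, so its value is a single closed-form evaluation.

framework: Black-Scholes closed form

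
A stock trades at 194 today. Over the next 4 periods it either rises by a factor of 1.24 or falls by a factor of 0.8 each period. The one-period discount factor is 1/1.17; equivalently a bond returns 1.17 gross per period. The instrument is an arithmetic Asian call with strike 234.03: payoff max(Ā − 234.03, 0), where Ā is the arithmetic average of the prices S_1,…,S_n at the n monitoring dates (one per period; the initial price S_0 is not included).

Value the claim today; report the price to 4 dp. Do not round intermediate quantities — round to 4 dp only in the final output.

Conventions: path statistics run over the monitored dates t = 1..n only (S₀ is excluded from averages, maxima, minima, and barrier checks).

No-arbitrage gives p* = (R−d)/(u−d) = 0.8409: enumerate every path, weight its payoff by its p*-probability, and discount by R^4.
Enumerate all 2^4 = 16 price paths (U = up ×1.24, D = down ×0.8); each path with k up-moves has probability p*^k·(1−p*)^(4−k).
DDDD: Ā=114.5376, payoff=0.0000, prob=0.000641
UDDD: Ā=177.5333, payoff=0.0000, prob=0.003386
DUDD: Ā=156.1933, payoff=0.0000, prob=0.003386
UUDD: Ā=242.0996, payoff=8.0696, prob=0.017897
DDUD: Ā=139.1213, payoff=0.0000, prob=0.003386
UDUD: Ā=215.6380, payoff=0.0000, prob=0.017897
DUUD: Ā=194.2980, payoff=0.0000, prob=0.017897
UUUD: Ā=301.1619, payoff=67.1319, prob=0.094600
DDDU: Ā=125.4637, payoff=0.0000, prob=0.003386
UDDU: Ā=194.4687, payoff=0.0000, prob=0.017897
DUDU: Ā=173.1287, payoff=0.0000, prob=0.017897
UUDU: Ā=268.3495, payoff=34.3195, prob=0.094600
DDUU: Ā=156.0567, payoff=0.0000, prob=0.017897
UDUU: Ā=241.8879, payoff=7.8579, prob=0.094600
DUUU: Ā=220.5479, payoff=0.0000, prob=0.094600
UUUU: Ā=341.8492, payoff=107.8192, prob=0.500030
Price = Σ prob·payoff / R^4 = 64.397979 / 1.873887 = 34.3660

price = 34.3660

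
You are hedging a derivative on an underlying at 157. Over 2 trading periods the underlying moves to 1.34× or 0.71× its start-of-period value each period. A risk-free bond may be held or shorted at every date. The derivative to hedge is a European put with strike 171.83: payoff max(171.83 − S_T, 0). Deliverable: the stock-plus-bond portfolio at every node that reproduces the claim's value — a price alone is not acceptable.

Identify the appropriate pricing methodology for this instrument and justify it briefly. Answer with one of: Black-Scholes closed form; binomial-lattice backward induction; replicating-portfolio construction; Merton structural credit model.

Key observation: the deliverable is the dynamic trading strategy on the 2-step tree (spot 157, moves 1.34 and 0.71), so the valuation must go through the node-by-node replicating-portfolio solve.

framework: replicating-portfolio construction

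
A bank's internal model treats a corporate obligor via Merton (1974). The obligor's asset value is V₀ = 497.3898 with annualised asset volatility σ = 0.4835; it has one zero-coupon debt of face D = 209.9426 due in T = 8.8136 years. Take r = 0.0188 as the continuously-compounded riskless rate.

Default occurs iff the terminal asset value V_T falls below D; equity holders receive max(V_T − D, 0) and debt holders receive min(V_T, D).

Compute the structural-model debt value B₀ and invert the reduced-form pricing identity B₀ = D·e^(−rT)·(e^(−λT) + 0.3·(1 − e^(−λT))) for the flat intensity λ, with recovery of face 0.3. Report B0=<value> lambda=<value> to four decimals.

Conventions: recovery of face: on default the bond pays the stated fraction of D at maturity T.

B0=126.5385 lambda=0.0603

Work the structural quantities from V₀ = 497.3898 against face 209.9426:
d₁ = [ln(V₀/D) + (r + σ²/2)T] / (σ√T)
   = [ln(497.3898/209.9426) + (0.0188 + 0.5·0.4835²)·8.8136] / (0.4835·√8.8136)
   = [0.862540 + 1.195883] / 1.435401 = 1.434041
d₂ = d₁ − σ√T = 1.434041 − 1.435401 = -0.001360
N(d₁) = 0.924220,  N(d₂) = 0.499457,  e^(−rT) = 0.847304
E₀ = V₀·N(d₁) − D·e^(−rT)·N(d₂)
   = 497.3898·0.924220 − 209.9426·0.847304·0.499457 = 370.851344
B₀ = V₀ − E₀ = 497.3898 − 370.851344 = 126.538456
e^(−λT) = (B₀·e^(rT)/D − 0.3)/(1 − 0.3) = (126.5385·1.180214/209.9426 − 0.3)/0.7 = 0.58764167
λ = −ln(0.58764167)/8.8136 = 0.060320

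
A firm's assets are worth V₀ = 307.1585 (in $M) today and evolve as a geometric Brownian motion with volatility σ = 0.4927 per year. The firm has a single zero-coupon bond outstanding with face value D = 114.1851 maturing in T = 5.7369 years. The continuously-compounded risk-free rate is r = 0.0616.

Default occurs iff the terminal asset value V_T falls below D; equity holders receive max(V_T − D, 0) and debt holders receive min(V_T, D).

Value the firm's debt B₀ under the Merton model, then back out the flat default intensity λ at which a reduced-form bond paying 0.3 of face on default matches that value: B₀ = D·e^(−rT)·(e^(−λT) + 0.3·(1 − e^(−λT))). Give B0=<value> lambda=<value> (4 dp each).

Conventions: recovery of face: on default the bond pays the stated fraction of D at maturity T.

Equity is a call on the firm's assets struck at D = 114.1851:
d₁ = [ln(V₀/D) + (r + σ²/2)T] / (σ√T)
   = [ln(307.1585/114.1851) + (0.0616 + 0.5·0.4927²)·5.7369] / (0.4927·√5.7369)
   = [0.989543 + 1.049719] / 1.180106 = 1.728032
d₂ = d₁ − σ√T = 1.728032 − 1.180106 = 0.547926
N(d₁) = 0.958009,  N(d₂) = 0.708128,  e^(−rT) = 0.702301
E₀ = V₀·N(d₁) − D·e^(−rT)·N(d₂)
   = 307.1585·0.958009 − 114.1851·0.702301·0.708128 = 237.474066
B₀ = V₀ − E₀ = 307.1585 − 237.474066 = 69.684434
e^(−λT) = (B₀·e^(rT)/D − 0.3)/(1 − 0.3) = (69.6844·1.423891/114.1851 − 0.3)/0.7 = 0.81280855
λ = −ln(0.81280855)/5.7369 = 0.036127

B0=69.6844 lambda=0.0361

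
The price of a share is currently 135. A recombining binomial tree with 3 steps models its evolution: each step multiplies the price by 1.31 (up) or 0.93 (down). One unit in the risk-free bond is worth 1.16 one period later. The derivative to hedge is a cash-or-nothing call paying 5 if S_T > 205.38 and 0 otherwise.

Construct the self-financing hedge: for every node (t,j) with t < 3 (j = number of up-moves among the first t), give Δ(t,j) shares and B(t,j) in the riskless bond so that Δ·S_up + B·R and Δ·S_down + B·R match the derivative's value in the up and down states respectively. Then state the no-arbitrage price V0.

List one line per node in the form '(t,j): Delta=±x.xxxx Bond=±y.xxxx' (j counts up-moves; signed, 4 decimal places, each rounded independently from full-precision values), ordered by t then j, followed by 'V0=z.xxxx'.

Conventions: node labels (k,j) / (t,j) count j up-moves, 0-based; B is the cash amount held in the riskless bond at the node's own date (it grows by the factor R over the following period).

Risk-neutral probability p* = (R−d)/(u−d) = (1.16−0.93)/(1.31−0.93) = 0.6053.
At maturity the claim pays: V(3,0)=0.0000, V(3,1)=0.0000, V(3,2)=5.0000, V(3,3)=5.0000
Node (2,0) S=116.7615: V=(p*·0.0000+(1−p*)·0.0000)/1.16=0.0000; Δ=(0.0000−0.0000)/(152.9576−108.5882)=0.0000; B=V−Δ·S=0.0000
Node (2,1) S=164.4705: V=(p*·5.0000+(1−p*)·0.0000)/1.16=2.6089; Δ=(5.0000−0.0000)/(215.4564−152.9576)=0.0800; B=V−Δ·S=-10.5490
Node (2,2) S=231.6735: V=(p*·5.0000+(1−p*)·5.0000)/1.16=4.3103; Δ=(5.0000−5.0000)/(303.4923−215.4564)=0.0000; B=V−Δ·S=4.3103
Node (1,0) S=125.5500: V=(p*·2.6089+(1−p*)·0.0000)/1.16=1.3613; Δ=(2.6089−0.0000)/(164.4705−116.7615)=0.0547; B=V−Δ·S=-5.5042
Node (1,1) S=176.8500: V=(p*·4.3103+(1−p*)·2.6089)/1.16=3.1368; Δ=(4.3103−2.6089)/(231.6735−164.4705)=0.0253; B=V−Δ·S=-1.3407
Node (0,0) S=135.0000: V=(p*·3.1368+(1−p*)·1.3613)/1.16=2.1000; Δ=(3.1368−1.3613)/(176.8500−125.5500)=0.0346; B=V−Δ·S=-2.5726
Verification: the root portfolio costs Δ(0,0)·S0 + B(0,0) = 2.1000, matching V0.

(0,0): Delta=0.0346 Bond=-2.5726
(1,0): Delta=0.0547 Bond=-5.5042
(1,1): Delta=0.0253 Bond=-1.3407
(2,0): Delta=0.0000 Bond=0.0000
(2,1): Delta=0.0800 Bond=-10.5490
(2,2): Delta=0.0000 Bond=4.3103
V0=2.1000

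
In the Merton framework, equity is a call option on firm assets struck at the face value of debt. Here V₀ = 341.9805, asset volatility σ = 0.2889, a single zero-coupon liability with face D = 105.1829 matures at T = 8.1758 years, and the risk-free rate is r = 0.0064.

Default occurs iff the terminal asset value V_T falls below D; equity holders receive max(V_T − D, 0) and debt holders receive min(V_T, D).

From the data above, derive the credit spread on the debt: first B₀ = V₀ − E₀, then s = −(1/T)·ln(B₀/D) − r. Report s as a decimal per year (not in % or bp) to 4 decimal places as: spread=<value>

spread=0.0054

Work the structural quantities from V₀ = 341.9805 against face 105.1829:
d₁ = [ln(V₀/D) + (r + σ²/2)T] / (σ√T)
   = [ln(341.9805/105.1829) + (0.0064 + 0.5·0.2889²)·8.1758] / (0.2889·√8.1758)
   = [1.179053 + 0.393514] / 0.826062 = 1.903692
d₂ = d₁ − σ√T = 1.903692 − 0.826062 = 1.077630
N(d₁) = 0.971525,  N(d₂) = 0.859400,  e^(−rT) = 0.949020
E₀ = V₀·N(d₁) − D·e^(−rT)·N(d₂)
   = 341.9805·0.971525 − 105.1829·0.949020·0.859400 = 246.456586
B₀ = V₀ − E₀ = 341.9805 − 246.456586 = 95.523914
spread = −(1/T)·ln(B₀/D) − r = −(1/8.1758)·ln(95.523914/105.1829) − 0.0064 = 0.00538161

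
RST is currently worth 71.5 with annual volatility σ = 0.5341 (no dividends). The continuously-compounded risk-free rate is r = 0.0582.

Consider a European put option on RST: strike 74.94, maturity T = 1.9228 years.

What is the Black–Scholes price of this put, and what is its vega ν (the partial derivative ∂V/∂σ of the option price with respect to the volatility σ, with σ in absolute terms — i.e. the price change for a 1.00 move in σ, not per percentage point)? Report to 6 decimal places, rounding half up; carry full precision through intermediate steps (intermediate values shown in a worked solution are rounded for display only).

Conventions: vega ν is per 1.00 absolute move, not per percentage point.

price = 17.829626
ν = 35.615730

σ√T = 0.5341·√1.9228 = 0.740610
d₁ = (ln(S/K) + (r+σ²/2)T) / (σ√T) = (ln(71.5/74.94) + (0.0582+0.5341²/2)·1.9228) / 0.740610 = (-0.046990 + 0.386159) / 0.740610 = 0.457958
d₂ = d₁ − σ√T = 0.457958 − 0.740610 = -0.282652
e^{−rT} = 0.894127
N(−d₁) = 0.323491,  N(−d₂) = 0.611278
Put price V = K·e^{−rT}·N(−d₂) − S·N(−d₁) = 40.959256 − 23.129630 = 17.829626
φ(d₁) = (1/√(2π))·e^{−d₁²/2} = 0.359227
ν = S·φ(d₁)·√T = 35.615730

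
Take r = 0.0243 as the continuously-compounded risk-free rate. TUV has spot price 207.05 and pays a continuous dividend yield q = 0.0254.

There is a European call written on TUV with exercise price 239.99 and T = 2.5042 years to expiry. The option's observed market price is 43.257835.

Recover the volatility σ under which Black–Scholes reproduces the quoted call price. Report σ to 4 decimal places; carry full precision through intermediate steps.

At σ = 0.4446 the Black–Scholes value reproduces the quote:
σ√T = 0.4446·√2.5042 = 0.703565
d₁ = (ln(S/K) + (r−q+σ²/2)T) / (σ√T) = (ln(207.05/239.99) + (0.0243−0.0254+0.4446²/2)·2.5042) / 0.703565 = (-0.147637 + 0.244747) / 0.703565 = 0.138026
d₂ = d₁ − σ√T = 0.138026 − 0.703565 = -0.565539
e^{−rT} = 0.940962
e^{−qT} = 0.938374
N(d₁) = 0.554890,  N(d₂) = 0.285854
V = S·e^{−qT}·N(d₁) − K·e^{−rT}·N(d₂) = 107.809755 − 64.551920 = 43.257835 (the observed quote) — the price is monotone increasing in volatility, hence this σ is the only solution

sigma = 0.4446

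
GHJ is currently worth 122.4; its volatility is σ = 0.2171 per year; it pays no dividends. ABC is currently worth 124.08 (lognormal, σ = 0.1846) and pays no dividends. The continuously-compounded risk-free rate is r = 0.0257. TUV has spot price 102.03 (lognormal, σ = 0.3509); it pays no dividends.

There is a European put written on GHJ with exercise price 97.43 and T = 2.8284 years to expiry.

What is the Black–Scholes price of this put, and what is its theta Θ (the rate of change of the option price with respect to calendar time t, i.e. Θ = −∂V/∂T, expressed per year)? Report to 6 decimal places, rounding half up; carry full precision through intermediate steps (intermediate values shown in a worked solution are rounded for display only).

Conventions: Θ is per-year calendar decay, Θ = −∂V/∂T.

σ√T = 0.2171·√2.8284 = 0.365115
d₁ = (ln(S/K) + (r+σ²/2)T) / (σ√T) = (ln(122.4/97.43) + (0.0257+0.2171²/2)·2.8284) / 0.365115 = (0.228160 + 0.139345) / 0.365115 = 1.006544
d₂ = d₁ − σ√T = 1.006544 − 0.365115 = 0.641428
e^{−rT} = 0.929889
N(−d₁) = 0.157077,  N(−d₂) = 0.260622
Put price V = K·e^{−rT}·N(−d₂) − S·N(−d₁) = 23.612137 − 19.226227 = 4.385911
φ(d₁) = (1/√(2π))·e^{−d₁²/2} = 0.240387
Θ = −S·φ(d₁)·σ/(2√T) + r·K·e^{−rT}·N(−d₂) = −1.899120 + 0.606832 = -1.292288

price = 4.385911
Θ = -1.292288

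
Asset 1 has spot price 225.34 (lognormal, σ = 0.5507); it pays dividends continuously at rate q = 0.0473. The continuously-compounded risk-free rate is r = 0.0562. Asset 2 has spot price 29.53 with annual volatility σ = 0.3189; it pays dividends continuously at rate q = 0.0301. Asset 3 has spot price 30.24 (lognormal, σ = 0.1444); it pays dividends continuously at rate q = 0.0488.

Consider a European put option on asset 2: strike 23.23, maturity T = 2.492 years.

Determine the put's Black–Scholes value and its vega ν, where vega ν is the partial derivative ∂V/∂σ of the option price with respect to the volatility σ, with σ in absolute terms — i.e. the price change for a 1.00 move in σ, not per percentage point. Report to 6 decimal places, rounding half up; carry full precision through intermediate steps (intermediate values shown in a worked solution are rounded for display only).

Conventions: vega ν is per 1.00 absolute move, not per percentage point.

price = 1.944763
ν = 11.944669

σ√T = 0.3189·√2.492 = 0.503418
d₁ = (ln(S/K) + (r−q+σ²/2)T) / (σ√T) = (ln(29.53/23.23) + (0.0562−0.0301+0.3189²/2)·2.492) / 0.503418 = (0.239962 + 0.191756) / 0.503418 = 0.857574
d₂ = d₁ − σ√T = 0.857574 − 0.503418 = 0.354156
e^{−rT} = 0.869314
e^{−qT} = 0.927735
N(−d₁) = 0.195564,  N(−d₂) = 0.361611
Put price V = K·e^{−rT}·N(−d₂) − S·e^{−qT}·N(−d₁) = 7.302432 − 5.357669 = 1.944763
φ(d₁) = (1/√(2π))·e^{−d₁²/2} = 0.276193
ν = S·e^{−qT}·φ(d₁)·√T = 11.944669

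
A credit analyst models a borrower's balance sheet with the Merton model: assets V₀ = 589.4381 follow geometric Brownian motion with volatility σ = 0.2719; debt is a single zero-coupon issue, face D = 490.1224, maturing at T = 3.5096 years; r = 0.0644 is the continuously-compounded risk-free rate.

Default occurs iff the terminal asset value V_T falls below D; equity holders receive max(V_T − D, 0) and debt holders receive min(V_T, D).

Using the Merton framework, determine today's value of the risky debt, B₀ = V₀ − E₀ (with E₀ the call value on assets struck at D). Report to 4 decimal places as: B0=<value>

Work the structural quantities from V₀ = 589.4381 against face 490.1224:
d₁ = [ln(V₀/D) + (r + σ²/2)T] / (σ√T)
   = [ln(589.4381/490.1224) + (0.0644 + 0.5·0.2719²)·3.5096] / (0.2719·√3.5096)
   = [0.184515 + 0.355750] / 0.509375 = 1.060641
d₂ = d₁ − σ√T = 1.060641 − 0.509375 = 0.551265
N(d₁) = 0.855573,  N(d₂) = 0.709274,  e^(−rT) = 0.797704
E₀ = V₀·N(d₁) − D·e^(−rT)·N(d₂)
   = 589.4381·0.855573 − 490.1224·0.797704·0.709274 = 227.000984
B₀ = V₀ − E₀ = 589.4381 − 227.000984 = 362.437116

B0=362.4371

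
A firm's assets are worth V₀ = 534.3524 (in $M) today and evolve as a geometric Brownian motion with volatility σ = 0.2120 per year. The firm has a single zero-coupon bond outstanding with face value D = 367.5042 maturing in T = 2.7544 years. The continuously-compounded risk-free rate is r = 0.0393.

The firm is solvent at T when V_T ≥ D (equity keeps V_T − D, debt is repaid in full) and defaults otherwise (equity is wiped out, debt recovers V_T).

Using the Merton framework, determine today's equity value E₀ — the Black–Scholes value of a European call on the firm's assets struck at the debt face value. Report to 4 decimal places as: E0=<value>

With assets at 534.3524 and a single debt payment of 367.5042 at 2.7544 years:
d₁ = [ln(V₀/D) + (r + σ²/2)T] / (σ√T)
   = [ln(534.3524/367.5042) + (0.0393 + 0.5·0.2120²)·2.7544] / (0.2120·√2.7544)
   = [0.374321 + 0.170145] / 0.351843 = 1.547466
d₂ = d₁ − σ√T = 1.547466 − 0.351843 = 1.195622
N(d₁) = 0.939125,  N(d₂) = 0.884078,  e^(−rT) = 0.897405
E₀ = V₀·N(d₁) − D·e^(−rT)·N(d₂)
   = 534.3524·0.939125 − 367.5042·0.897405·0.884078 = 210.254383

E0=210.2544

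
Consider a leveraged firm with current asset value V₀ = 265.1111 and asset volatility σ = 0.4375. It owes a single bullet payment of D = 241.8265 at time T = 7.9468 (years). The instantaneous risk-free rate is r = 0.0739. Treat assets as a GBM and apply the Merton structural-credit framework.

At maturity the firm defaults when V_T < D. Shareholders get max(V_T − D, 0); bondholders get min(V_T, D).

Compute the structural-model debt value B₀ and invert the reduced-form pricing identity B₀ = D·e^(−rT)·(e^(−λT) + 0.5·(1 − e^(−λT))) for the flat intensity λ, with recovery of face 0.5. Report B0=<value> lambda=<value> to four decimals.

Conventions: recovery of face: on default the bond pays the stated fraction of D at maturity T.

B0=95.8942 lambda=0.1071

Equity is a call on the firm's assets struck at D = 241.8265:
d₁ = [ln(V₀/D) + (r + σ²/2)T] / (σ√T)
   = [ln(265.1111/241.8265) + (0.0739 + 0.5·0.4375²)·7.9468] / (0.4375·√7.9468)
   = [0.091928 + 1.347802] / 1.233316 = 1.167366
d₂ = d₁ − σ√T = 1.167366 − 1.233316 = -0.065950
N(d₁) = 0.878469,  N(d₂) = 0.473709,  e^(−rT) = 0.555843
E₀ = V₀·N(d₁) − D·e^(−rT)·N(d₂)
   = 265.1111·0.878469 − 241.8265·0.555843·0.473709 = 169.216936
B₀ = V₀ − E₀ = 265.1111 − 169.216936 = 95.894164
e^(−λT) = (B₀·e^(rT)/D − 0.5)/(1 − 0.5) = (95.8942·1.799068/241.8265 − 0.5)/0.5 = 0.42680927
λ = −ln(0.42680927)/7.9468 = 0.107140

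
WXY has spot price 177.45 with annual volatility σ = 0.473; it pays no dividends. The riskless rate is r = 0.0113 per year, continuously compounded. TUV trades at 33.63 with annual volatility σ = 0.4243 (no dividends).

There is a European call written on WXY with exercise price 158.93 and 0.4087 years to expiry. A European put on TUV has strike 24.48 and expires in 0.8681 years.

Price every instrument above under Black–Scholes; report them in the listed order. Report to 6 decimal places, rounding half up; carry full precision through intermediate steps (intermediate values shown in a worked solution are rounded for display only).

price(WXY call K=158.93) = 31.219164
price(TUV put K=24.48) = 1.275975

[WXY call K=158.93]
σ√T = 0.473·√0.4087 = 0.302387
d₁ = (ln(S/K) + (r+σ²/2)T) / (σ√T) = (ln(177.45/158.93) + (0.0113+0.473²/2)·0.4087) / 0.302387 = (0.110225 + 0.050337) / 0.302387 = 0.530983
d₂ = d₁ − σ√T = 0.530983 − 0.302387 = 0.228595
e^{−rT} = 0.995392
N(d₁) = 0.702285,  N(d₂) = 0.590408
price = S·N(d₁) − K·e^{−rT}·N(d₂) = 124.620398 − 93.401234 = 31.219164
[TUV put K=24.48]
σ√T = 0.4243·√0.8681 = 0.395328
d₁ = (ln(S/K) + (r+σ²/2)T) / (σ√T) = (ln(33.63/24.48) + (0.0113+0.4243²/2)·0.8681) / 0.395328 = (0.317562 + 0.087952) / 0.395328 = 1.025765
d₂ = d₁ − σ√T = 1.025765 − 0.395328 = 0.630436
e^{−rT} = 0.990238
N(−d₁) = 0.152501,  N(−d₂) = 0.264205
price = K·e^{−rT}·N(−d₂) − S·N(−d₁) = 6.404592 − 5.128617 = 1.275975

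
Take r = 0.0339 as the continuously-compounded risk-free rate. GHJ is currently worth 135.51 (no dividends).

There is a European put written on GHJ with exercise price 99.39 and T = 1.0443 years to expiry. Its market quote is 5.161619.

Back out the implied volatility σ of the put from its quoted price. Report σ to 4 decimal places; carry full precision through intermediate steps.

At σ = 0.4017 the Black–Scholes value reproduces the quote:
σ√T = 0.4017·√1.0443 = 0.410501
d₁ = (ln(S/K) + (r+σ²/2)T) / (σ√T) = (ln(135.51/99.39) + (0.0339+0.4017²/2)·1.0443) / 0.410501 = (0.309994 + 0.119657) / 0.410501 = 1.046651
d₂ = d₁ − σ√T = 1.046651 − 0.410501 = 0.636149
e^{−rT} = 0.965218
N(−d₁) = 0.147630,  N(−d₂) = 0.262340
V = K·e^{−rT}·N(−d₂) − S·N(−d₁) = 25.167014 − 20.005395 = 5.161619 (matching the quote); vega is positive throughout, so no other σ reproduces this price

sigma = 0.4017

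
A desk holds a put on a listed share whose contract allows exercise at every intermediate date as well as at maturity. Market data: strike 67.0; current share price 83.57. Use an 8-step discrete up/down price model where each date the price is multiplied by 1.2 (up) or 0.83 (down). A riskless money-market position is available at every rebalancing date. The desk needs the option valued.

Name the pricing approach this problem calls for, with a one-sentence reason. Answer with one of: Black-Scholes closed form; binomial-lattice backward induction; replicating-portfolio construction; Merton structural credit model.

framework: binomial-lattice backward induction

Key observation: with exercise allowed before expiry on a discrete up/down model (8 steps from spot 83.57), the strike-67 put's value must be rolled back through the tree testing early exercise at each node.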